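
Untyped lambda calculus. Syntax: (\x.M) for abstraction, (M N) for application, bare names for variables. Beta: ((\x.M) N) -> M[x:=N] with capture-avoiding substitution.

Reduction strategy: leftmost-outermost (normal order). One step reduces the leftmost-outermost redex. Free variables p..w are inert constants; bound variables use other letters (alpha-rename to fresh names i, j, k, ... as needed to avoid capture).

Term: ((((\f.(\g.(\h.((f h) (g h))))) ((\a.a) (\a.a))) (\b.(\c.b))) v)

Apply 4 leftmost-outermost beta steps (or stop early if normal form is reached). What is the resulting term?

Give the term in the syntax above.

Step 0: ((((\f.(\g.(\h.((f h) (g h))))) ((\a.a) (\a.a))) (\b.(\c.b))) v)
Step 1: (((\g.(\h.((((\a.a) (\a.a)) h) (g h)))) (\b.(\c.b))) v)
Step 2: ((\h.((((\a.a) (\a.a)) h) ((\b.(\c.b)) h))) v)
Step 3: ((((\a.a) (\a.a)) v) ((\b.(\c.b)) v))
Step 4: (((\a.a) v) ((\b.(\c.b)) v))

Answer: (((\a.a) v) ((\b.(\c.b)) v))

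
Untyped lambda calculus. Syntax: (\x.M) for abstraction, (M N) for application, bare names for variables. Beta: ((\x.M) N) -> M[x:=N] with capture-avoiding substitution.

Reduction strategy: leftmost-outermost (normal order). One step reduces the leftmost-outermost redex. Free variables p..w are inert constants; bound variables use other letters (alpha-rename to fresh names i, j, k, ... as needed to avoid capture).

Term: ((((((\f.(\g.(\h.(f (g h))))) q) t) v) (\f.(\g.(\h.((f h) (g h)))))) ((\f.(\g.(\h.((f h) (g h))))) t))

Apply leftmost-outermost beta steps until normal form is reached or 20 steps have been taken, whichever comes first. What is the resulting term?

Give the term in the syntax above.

Answer: (((q (t v)) (\f.(\g.(\h.((f h) (g h)))))) (\g.(\h.((t h) (g h)))))

Derivation:
Step 0: ((((((\f.(\g.(\h.(f (g h))))) q) t) v) (\f.(\g.(\h.((f h) (g h)))))) ((\f.(\g.(\h.((f h) (g h))))) t))
Step 1: (((((\g.(\h.(q (g h)))) t) v) (\f.(\g.(\h.((f h) (g h)))))) ((\f.(\g.(\h.((f h) (g h))))) t))
Step 2: ((((\h.(q (t h))) v) (\f.(\g.(\h.((f h) (g h)))))) ((\f.(\g.(\h.((f h) (g h))))) t))
Step 3: (((q (t v)) (\f.(\g.(\h.((f h) (g h)))))) ((\f.(\g.(\h.((f h) (g h))))) t))
Step 4: (((q (t v)) (\f.(\g.(\h.((f h) (g h)))))) (\g.(\h.((t h) (g h)))))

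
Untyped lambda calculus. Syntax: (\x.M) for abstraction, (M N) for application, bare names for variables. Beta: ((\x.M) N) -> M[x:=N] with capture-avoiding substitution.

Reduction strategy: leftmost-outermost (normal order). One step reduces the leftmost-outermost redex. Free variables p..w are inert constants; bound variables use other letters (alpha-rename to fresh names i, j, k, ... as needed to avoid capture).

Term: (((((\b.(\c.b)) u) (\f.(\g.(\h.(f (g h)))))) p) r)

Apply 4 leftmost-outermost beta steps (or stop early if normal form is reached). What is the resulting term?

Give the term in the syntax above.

Answer: ((u p) r)

Derivation:
Step 0: (((((\b.(\c.b)) u) (\f.(\g.(\h.(f (g h)))))) p) r)
Step 1: ((((\c.u) (\f.(\g.(\h.(f (g h)))))) p) r)
Step 2: ((u p) r)
Step 3: (normal form reached)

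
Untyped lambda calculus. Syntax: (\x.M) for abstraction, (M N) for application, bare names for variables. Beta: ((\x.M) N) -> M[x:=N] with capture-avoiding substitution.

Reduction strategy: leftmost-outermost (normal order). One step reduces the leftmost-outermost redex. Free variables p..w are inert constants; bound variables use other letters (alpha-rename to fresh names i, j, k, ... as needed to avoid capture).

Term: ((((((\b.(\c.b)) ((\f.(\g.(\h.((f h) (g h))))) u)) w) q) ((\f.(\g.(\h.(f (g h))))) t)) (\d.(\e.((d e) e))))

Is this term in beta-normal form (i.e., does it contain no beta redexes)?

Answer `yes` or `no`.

Answer: no

Derivation:
Term: ((((((\b.(\c.b)) ((\f.(\g.(\h.((f h) (g h))))) u)) w) q) ((\f.(\g.(\h.(f (g h))))) t)) (\d.(\e.((d e) e))))
Found 3 beta redex(es).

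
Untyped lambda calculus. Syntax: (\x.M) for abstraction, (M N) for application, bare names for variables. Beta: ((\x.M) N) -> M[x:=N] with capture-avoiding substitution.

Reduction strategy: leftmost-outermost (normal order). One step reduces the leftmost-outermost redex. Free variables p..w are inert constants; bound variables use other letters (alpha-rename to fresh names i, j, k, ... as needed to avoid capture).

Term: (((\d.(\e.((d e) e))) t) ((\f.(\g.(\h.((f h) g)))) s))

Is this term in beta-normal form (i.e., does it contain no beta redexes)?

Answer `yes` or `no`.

Term: (((\d.(\e.((d e) e))) t) ((\f.(\g.(\h.((f h) g)))) s))
Found 2 beta redex(es).

Answer: no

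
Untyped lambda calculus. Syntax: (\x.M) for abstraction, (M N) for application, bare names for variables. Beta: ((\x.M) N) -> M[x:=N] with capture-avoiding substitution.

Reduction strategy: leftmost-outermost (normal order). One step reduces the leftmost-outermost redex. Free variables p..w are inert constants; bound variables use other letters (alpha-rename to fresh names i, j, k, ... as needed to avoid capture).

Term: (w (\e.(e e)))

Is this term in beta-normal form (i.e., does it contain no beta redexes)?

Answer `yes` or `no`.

Term: (w (\e.(e e)))
No beta redexes found.

Answer: yes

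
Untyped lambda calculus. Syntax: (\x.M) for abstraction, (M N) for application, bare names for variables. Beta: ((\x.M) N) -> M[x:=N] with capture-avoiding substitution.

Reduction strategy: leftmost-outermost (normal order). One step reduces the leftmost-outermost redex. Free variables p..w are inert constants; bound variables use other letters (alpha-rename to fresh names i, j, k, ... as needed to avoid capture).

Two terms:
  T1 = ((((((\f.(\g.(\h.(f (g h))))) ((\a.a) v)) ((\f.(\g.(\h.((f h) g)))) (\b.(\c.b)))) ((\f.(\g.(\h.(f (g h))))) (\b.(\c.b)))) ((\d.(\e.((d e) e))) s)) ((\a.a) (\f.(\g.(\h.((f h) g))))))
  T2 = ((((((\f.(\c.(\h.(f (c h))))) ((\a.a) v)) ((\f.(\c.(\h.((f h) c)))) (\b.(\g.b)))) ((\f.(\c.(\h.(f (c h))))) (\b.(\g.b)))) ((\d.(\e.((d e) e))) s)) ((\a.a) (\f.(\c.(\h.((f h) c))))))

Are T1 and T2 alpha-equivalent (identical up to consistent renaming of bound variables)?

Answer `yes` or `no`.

Term 1: ((((((\f.(\g.(\h.(f (g h))))) ((\a.a) v)) ((\f.(\g.(\h.((f h) g)))) (\b.(\c.b)))) ((\f.(\g.(\h.(f (g h))))) (\b.(\c.b)))) ((\d.(\e.((d e) e))) s)) ((\a.a) (\f.(\g.(\h.((f h) g))))))
Term 2: ((((((\f.(\c.(\h.(f (c h))))) ((\a.a) v)) ((\f.(\c.(\h.((f h) c)))) (\b.(\g.b)))) ((\f.(\c.(\h.(f (c h))))) (\b.(\g.b)))) ((\d.(\e.((d e) e))) s)) ((\a.a) (\f.(\c.(\h.((f h) c))))))
Alpha-equivalence: compare structure up to binder renaming.
Result: True

Answer: yes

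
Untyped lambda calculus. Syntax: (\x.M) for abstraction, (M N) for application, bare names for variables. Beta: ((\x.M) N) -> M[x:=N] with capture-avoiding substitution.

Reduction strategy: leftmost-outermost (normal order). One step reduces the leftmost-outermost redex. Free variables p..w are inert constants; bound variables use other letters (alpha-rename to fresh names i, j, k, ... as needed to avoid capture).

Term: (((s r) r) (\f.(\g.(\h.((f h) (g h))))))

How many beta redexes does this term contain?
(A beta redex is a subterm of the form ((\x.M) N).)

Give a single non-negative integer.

Term: (((s r) r) (\f.(\g.(\h.((f h) (g h))))))
  (no redexes)
Total redexes: 0

Answer: 0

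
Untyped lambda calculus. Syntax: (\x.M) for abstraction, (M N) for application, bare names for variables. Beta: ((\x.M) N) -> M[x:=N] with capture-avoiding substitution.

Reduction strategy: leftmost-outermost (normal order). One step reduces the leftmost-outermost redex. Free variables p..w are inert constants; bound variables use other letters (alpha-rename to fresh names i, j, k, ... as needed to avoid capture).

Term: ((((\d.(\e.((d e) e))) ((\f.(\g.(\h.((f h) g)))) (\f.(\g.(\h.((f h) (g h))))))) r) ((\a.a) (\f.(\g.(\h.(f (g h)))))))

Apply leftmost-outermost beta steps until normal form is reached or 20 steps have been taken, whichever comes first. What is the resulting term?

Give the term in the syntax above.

Answer: ((r (\f.(\g.(\h.(f (g h)))))) (r (\f.(\g.(\h.(f (g h)))))))

Derivation:
Step 0: ((((\d.(\e.((d e) e))) ((\f.(\g.(\h.((f h) g)))) (\f.(\g.(\h.((f h) (g h))))))) r) ((\a.a) (\f.(\g.(\h.(f (g h)))))))
Step 1: (((\e.((((\f.(\g.(\h.((f h) g)))) (\f.(\g.(\h.((f h) (g h)))))) e) e)) r) ((\a.a) (\f.(\g.(\h.(f (g h)))))))
Step 2: (((((\f.(\g.(\h.((f h) g)))) (\f.(\g.(\h.((f h) (g h)))))) r) r) ((\a.a) (\f.(\g.(\h.(f (g h)))))))
Step 3: ((((\g.(\h.(((\f.(\g.(\h.((f h) (g h))))) h) g))) r) r) ((\a.a) (\f.(\g.(\h.(f (g h)))))))
Step 4: (((\h.(((\f.(\g.(\h.((f h) (g h))))) h) r)) r) ((\a.a) (\f.(\g.(\h.(f (g h)))))))
Step 5: ((((\f.(\g.(\h.((f h) (g h))))) r) r) ((\a.a) (\f.(\g.(\h.(f (g h)))))))
Step 6: (((\g.(\h.((r h) (g h)))) r) ((\a.a) (\f.(\g.(\h.(f (g h)))))))
Step 7: ((\h.((r h) (r h))) ((\a.a) (\f.(\g.(\h.(f (g h)))))))
Step 8: ((r ((\a.a) (\f.(\g.(\h.(f (g h))))))) (r ((\a.a) (\f.(\g.(\h.(f (g h))))))))
Step 9: ((r (\f.(\g.(\h.(f (g h)))))) (r ((\a.a) (\f.(\g.(\h.(f (g h))))))))
Step 10: ((r (\f.(\g.(\h.(f (g h)))))) (r (\f.(\g.(\h.(f (g h)))))))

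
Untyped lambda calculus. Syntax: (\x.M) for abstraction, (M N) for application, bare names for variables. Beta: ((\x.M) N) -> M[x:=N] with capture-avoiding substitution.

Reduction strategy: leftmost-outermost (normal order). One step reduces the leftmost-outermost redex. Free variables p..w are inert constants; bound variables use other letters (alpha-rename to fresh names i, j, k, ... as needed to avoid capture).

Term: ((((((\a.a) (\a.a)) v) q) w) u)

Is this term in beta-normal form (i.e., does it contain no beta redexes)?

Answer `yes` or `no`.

Answer: no

Derivation:
Term: ((((((\a.a) (\a.a)) v) q) w) u)
Found 1 beta redex(es).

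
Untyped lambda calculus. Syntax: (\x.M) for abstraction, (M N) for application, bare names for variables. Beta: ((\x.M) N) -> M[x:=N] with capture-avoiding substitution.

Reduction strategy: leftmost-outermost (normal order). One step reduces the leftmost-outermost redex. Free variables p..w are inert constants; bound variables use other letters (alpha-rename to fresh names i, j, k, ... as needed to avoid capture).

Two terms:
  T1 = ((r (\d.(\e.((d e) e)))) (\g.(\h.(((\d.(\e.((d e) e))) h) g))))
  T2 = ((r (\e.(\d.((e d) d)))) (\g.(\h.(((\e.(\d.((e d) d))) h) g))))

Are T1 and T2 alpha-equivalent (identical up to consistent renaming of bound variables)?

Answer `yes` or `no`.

Answer: yes

Derivation:
Term 1: ((r (\d.(\e.((d e) e)))) (\g.(\h.(((\d.(\e.((d e) e))) h) g))))
Term 2: ((r (\e.(\d.((e d) d)))) (\g.(\h.(((\e.(\d.((e d) d))) h) g))))
Alpha-equivalence: compare structure up to binder renaming.
Result: True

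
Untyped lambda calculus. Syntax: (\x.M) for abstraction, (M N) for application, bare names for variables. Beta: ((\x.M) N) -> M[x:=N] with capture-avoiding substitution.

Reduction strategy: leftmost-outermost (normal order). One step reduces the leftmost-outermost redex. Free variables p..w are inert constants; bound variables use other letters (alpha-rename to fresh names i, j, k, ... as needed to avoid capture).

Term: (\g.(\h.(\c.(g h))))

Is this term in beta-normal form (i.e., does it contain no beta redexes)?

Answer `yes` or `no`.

Answer: yes

Derivation:
Term: (\g.(\h.(\c.(g h))))
No beta redexes found.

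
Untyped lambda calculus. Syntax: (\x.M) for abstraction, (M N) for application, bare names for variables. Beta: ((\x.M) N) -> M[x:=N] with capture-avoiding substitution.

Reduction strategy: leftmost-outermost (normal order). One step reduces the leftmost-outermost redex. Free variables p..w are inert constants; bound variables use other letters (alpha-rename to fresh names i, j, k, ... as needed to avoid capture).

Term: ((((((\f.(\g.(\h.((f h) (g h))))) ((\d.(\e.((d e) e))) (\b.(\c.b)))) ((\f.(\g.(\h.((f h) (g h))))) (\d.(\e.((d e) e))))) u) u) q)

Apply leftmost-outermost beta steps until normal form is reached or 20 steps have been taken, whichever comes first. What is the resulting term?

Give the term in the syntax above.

Step 0: ((((((\f.(\g.(\h.((f h) (g h))))) ((\d.(\e.((d e) e))) (\b.(\c.b)))) ((\f.(\g.(\h.((f h) (g h))))) (\d.(\e.((d e) e))))) u) u) q)
Step 1: (((((\g.(\h.((((\d.(\e.((d e) e))) (\b.(\c.b))) h) (g h)))) ((\f.(\g.(\h.((f h) (g h))))) (\d.(\e.((d e) e))))) u) u) q)
Step 2: ((((\h.((((\d.(\e.((d e) e))) (\b.(\c.b))) h) (((\f.(\g.(\h.((f h) (g h))))) (\d.(\e.((d e) e)))) h))) u) u) q)
Step 3: ((((((\d.(\e.((d e) e))) (\b.(\c.b))) u) (((\f.(\g.(\h.((f h) (g h))))) (\d.(\e.((d e) e)))) u)) u) q)
Step 4: (((((\e.(((\b.(\c.b)) e) e)) u) (((\f.(\g.(\h.((f h) (g h))))) (\d.(\e.((d e) e)))) u)) u) q)
Step 5: ((((((\b.(\c.b)) u) u) (((\f.(\g.(\h.((f h) (g h))))) (\d.(\e.((d e) e)))) u)) u) q)
Step 6: (((((\c.u) u) (((\f.(\g.(\h.((f h) (g h))))) (\d.(\e.((d e) e)))) u)) u) q)
Step 7: (((u (((\f.(\g.(\h.((f h) (g h))))) (\d.(\e.((d e) e)))) u)) u) q)
Step 8: (((u ((\g.(\h.(((\d.(\e.((d e) e))) h) (g h)))) u)) u) q)
Step 9: (((u (\h.(((\d.(\e.((d e) e))) h) (u h)))) u) q)
Step 10: (((u (\h.((\e.((h e) e)) (u h)))) u) q)
Step 11: (((u (\h.((h (u h)) (u h)))) u) q)

Answer: (((u (\h.((h (u h)) (u h)))) u) q)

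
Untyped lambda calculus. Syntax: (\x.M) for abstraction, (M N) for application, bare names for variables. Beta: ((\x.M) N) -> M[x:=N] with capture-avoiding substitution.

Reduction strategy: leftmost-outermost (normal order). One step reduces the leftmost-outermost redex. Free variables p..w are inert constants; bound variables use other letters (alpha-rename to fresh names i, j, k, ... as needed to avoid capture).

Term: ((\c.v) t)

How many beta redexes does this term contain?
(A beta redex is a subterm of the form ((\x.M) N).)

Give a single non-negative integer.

Answer: 1

Derivation:
Term: ((\c.v) t)
  Redex: ((\c.v) t)
Total redexes: 1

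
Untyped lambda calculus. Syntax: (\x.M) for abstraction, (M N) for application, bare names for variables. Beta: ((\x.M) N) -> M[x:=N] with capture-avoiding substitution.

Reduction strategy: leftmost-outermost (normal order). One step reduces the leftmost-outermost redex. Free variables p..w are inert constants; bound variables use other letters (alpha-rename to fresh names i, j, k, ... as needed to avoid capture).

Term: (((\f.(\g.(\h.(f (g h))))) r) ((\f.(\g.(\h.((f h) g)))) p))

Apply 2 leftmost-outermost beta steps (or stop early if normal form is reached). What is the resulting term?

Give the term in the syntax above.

Answer: (\h.(r (((\f.(\g.(\h.((f h) g)))) p) h)))

Derivation:
Step 0: (((\f.(\g.(\h.(f (g h))))) r) ((\f.(\g.(\h.((f h) g)))) p))
Step 1: ((\g.(\h.(r (g h)))) ((\f.(\g.(\h.((f h) g)))) p))
Step 2: (\h.(r (((\f.(\g.(\h.((f h) g)))) p) h)))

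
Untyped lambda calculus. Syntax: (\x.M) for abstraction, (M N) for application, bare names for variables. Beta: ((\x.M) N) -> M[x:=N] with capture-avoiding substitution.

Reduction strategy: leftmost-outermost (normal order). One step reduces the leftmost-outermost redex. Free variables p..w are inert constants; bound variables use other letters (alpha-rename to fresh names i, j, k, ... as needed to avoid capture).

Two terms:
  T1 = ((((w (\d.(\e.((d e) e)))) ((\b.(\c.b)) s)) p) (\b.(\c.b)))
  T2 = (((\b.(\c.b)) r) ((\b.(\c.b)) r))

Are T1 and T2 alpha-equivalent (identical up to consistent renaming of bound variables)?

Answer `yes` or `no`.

Answer: no

Derivation:
Term 1: ((((w (\d.(\e.((d e) e)))) ((\b.(\c.b)) s)) p) (\b.(\c.b)))
Term 2: (((\b.(\c.b)) r) ((\b.(\c.b)) r))
Alpha-equivalence: compare structure up to binder renaming.
Result: False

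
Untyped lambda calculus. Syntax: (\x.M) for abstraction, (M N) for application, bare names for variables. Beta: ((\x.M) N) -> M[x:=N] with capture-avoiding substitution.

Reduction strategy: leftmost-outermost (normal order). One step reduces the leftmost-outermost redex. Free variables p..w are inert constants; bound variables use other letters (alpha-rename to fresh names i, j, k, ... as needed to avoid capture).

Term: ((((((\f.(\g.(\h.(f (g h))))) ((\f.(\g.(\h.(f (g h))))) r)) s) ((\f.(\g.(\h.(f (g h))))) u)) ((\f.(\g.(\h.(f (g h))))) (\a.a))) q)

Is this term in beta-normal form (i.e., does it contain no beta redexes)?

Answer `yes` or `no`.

Term: ((((((\f.(\g.(\h.(f (g h))))) ((\f.(\g.(\h.(f (g h))))) r)) s) ((\f.(\g.(\h.(f (g h))))) u)) ((\f.(\g.(\h.(f (g h))))) (\a.a))) q)
Found 4 beta redex(es).

Answer: no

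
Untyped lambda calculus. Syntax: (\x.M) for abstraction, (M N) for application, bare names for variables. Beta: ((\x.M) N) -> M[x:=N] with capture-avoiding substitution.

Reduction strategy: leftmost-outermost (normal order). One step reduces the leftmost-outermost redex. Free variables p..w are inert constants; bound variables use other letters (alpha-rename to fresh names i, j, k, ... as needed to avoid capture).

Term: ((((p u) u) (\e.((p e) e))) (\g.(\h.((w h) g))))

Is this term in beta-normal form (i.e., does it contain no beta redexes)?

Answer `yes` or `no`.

Answer: yes

Derivation:
Term: ((((p u) u) (\e.((p e) e))) (\g.(\h.((w h) g))))
No beta redexes found.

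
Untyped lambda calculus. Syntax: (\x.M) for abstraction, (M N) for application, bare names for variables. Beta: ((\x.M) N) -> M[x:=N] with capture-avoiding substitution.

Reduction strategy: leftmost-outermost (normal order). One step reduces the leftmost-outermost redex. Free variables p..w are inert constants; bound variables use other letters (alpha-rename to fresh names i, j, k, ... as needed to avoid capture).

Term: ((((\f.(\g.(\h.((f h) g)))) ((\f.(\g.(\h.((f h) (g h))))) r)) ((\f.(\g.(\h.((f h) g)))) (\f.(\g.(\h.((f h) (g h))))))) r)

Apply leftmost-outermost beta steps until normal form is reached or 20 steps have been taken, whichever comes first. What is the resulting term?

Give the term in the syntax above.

Step 0: ((((\f.(\g.(\h.((f h) g)))) ((\f.(\g.(\h.((f h) (g h))))) r)) ((\f.(\g.(\h.((f h) g)))) (\f.(\g.(\h.((f h) (g h))))))) r)
Step 1: (((\g.(\h.((((\f.(\g.(\h.((f h) (g h))))) r) h) g))) ((\f.(\g.(\h.((f h) g)))) (\f.(\g.(\h.((f h) (g h))))))) r)
Step 2: ((\h.((((\f.(\g.(\h.((f h) (g h))))) r) h) ((\f.(\g.(\h.((f h) g)))) (\f.(\g.(\h.((f h) (g h)))))))) r)
Step 3: ((((\f.(\g.(\h.((f h) (g h))))) r) r) ((\f.(\g.(\h.((f h) g)))) (\f.(\g.(\h.((f h) (g h)))))))
Step 4: (((\g.(\h.((r h) (g h)))) r) ((\f.(\g.(\h.((f h) g)))) (\f.(\g.(\h.((f h) (g h)))))))
Step 5: ((\h.((r h) (r h))) ((\f.(\g.(\h.((f h) g)))) (\f.(\g.(\h.((f h) (g h)))))))
Step 6: ((r ((\f.(\g.(\h.((f h) g)))) (\f.(\g.(\h.((f h) (g h))))))) (r ((\f.(\g.(\h.((f h) g)))) (\f.(\g.(\h.((f h) (g h))))))))
Step 7: ((r (\g.(\h.(((\f.(\g.(\h.((f h) (g h))))) h) g)))) (r ((\f.(\g.(\h.((f h) g)))) (\f.(\g.(\h.((f h) (g h))))))))
Step 8: ((r (\g.(\h.((\g.(\i.((h i) (g i)))) g)))) (r ((\f.(\g.(\h.((f h) g)))) (\f.(\g.(\h.((f h) (g h))))))))
Step 9: ((r (\g.(\h.(\i.((h i) (g i)))))) (r ((\f.(\g.(\h.((f h) g)))) (\f.(\g.(\h.((f h) (g h))))))))
Step 10: ((r (\g.(\h.(\i.((h i) (g i)))))) (r (\g.(\h.(((\f.(\g.(\h.((f h) (g h))))) h) g)))))
Step 11: ((r (\g.(\h.(\i.((h i) (g i)))))) (r (\g.(\h.((\g.(\i.((h i) (g i)))) g)))))
Step 12: ((r (\g.(\h.(\i.((h i) (g i)))))) (r (\g.(\h.(\i.((h i) (g i)))))))

Answer: ((r (\g.(\h.(\i.((h i) (g i)))))) (r (\g.(\h.(\i.((h i) (g i)))))))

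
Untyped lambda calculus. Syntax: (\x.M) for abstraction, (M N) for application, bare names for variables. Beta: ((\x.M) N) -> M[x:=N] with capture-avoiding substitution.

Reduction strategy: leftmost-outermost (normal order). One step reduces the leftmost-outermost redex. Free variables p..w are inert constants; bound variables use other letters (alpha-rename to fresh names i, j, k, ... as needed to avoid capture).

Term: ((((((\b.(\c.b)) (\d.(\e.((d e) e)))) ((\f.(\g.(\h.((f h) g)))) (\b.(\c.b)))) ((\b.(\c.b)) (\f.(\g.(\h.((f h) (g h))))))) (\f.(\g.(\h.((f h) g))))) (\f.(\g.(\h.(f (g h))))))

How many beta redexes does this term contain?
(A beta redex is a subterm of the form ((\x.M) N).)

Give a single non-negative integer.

Answer: 3

Derivation:
Term: ((((((\b.(\c.b)) (\d.(\e.((d e) e)))) ((\f.(\g.(\h.((f h) g)))) (\b.(\c.b)))) ((\b.(\c.b)) (\f.(\g.(\h.((f h) (g h))))))) (\f.(\g.(\h.((f h) g))))) (\f.(\g.(\h.(f (g h))))))
  Redex: ((\b.(\c.b)) (\d.(\e.((d e) e))))
  Redex: ((\f.(\g.(\h.((f h) g)))) (\b.(\c.b)))
  Redex: ((\b.(\c.b)) (\f.(\g.(\h.((f h) (g h))))))
Total redexes: 3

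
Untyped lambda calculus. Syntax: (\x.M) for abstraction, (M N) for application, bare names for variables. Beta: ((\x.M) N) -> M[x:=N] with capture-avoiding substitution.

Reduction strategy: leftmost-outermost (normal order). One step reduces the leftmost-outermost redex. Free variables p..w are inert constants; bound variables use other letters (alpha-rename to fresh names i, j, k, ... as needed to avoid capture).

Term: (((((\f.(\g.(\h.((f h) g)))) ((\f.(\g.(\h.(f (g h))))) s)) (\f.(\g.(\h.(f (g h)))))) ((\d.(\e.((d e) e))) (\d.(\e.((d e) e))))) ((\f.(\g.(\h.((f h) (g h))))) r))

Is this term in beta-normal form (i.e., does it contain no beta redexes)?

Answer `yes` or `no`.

Answer: no

Derivation:
Term: (((((\f.(\g.(\h.((f h) g)))) ((\f.(\g.(\h.(f (g h))))) s)) (\f.(\g.(\h.(f (g h)))))) ((\d.(\e.((d e) e))) (\d.(\e.((d e) e))))) ((\f.(\g.(\h.((f h) (g h))))) r))
Found 4 beta redex(es).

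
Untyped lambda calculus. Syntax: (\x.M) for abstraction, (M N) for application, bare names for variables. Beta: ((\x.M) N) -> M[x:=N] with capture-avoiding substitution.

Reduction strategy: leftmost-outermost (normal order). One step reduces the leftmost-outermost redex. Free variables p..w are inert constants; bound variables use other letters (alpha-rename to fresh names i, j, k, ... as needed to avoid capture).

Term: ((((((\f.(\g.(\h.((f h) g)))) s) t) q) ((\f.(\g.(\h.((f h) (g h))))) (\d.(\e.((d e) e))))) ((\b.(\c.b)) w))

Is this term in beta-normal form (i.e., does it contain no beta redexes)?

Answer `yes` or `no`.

Answer: no

Derivation:
Term: ((((((\f.(\g.(\h.((f h) g)))) s) t) q) ((\f.(\g.(\h.((f h) (g h))))) (\d.(\e.((d e) e))))) ((\b.(\c.b)) w))
Found 3 beta redex(es).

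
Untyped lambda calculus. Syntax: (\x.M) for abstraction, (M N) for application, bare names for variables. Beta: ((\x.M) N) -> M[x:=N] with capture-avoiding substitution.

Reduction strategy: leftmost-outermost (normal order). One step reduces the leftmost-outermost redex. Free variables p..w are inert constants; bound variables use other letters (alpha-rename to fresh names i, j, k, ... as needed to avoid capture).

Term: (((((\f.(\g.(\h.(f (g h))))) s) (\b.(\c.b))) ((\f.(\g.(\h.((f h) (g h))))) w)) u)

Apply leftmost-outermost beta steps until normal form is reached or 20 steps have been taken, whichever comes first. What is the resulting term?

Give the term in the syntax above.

Step 0: (((((\f.(\g.(\h.(f (g h))))) s) (\b.(\c.b))) ((\f.(\g.(\h.((f h) (g h))))) w)) u)
Step 1: ((((\g.(\h.(s (g h)))) (\b.(\c.b))) ((\f.(\g.(\h.((f h) (g h))))) w)) u)
Step 2: (((\h.(s ((\b.(\c.b)) h))) ((\f.(\g.(\h.((f h) (g h))))) w)) u)
Step 3: ((s ((\b.(\c.b)) ((\f.(\g.(\h.((f h) (g h))))) w))) u)
Step 4: ((s (\c.((\f.(\g.(\h.((f h) (g h))))) w))) u)
Step 5: ((s (\c.(\g.(\h.((w h) (g h)))))) u)

Answer: ((s (\c.(\g.(\h.((w h) (g h)))))) u)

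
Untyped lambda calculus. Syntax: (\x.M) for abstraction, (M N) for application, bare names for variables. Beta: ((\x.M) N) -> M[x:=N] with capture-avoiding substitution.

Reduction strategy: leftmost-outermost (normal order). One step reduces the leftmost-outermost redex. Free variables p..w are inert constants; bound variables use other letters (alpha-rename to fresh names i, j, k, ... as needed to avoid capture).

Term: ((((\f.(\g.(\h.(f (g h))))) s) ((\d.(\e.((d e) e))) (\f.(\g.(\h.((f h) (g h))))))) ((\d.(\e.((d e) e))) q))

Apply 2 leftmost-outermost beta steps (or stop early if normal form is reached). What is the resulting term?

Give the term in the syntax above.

Answer: ((\h.(s (((\d.(\e.((d e) e))) (\f.(\g.(\h.((f h) (g h)))))) h))) ((\d.(\e.((d e) e))) q))

Derivation:
Step 0: ((((\f.(\g.(\h.(f (g h))))) s) ((\d.(\e.((d e) e))) (\f.(\g.(\h.((f h) (g h))))))) ((\d.(\e.((d e) e))) q))
Step 1: (((\g.(\h.(s (g h)))) ((\d.(\e.((d e) e))) (\f.(\g.(\h.((f h) (g h))))))) ((\d.(\e.((d e) e))) q))
Step 2: ((\h.(s (((\d.(\e.((d e) e))) (\f.(\g.(\h.((f h) (g h)))))) h))) ((\d.(\e.((d e) e))) q))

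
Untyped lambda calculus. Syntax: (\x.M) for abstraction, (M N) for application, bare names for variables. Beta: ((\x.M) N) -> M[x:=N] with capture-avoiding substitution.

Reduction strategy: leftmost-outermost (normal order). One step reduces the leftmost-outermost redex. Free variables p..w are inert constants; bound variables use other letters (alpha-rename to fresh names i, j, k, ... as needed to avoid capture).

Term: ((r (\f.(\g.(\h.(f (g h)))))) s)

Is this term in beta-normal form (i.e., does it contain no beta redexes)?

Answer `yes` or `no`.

Term: ((r (\f.(\g.(\h.(f (g h)))))) s)
No beta redexes found.

Answer: yes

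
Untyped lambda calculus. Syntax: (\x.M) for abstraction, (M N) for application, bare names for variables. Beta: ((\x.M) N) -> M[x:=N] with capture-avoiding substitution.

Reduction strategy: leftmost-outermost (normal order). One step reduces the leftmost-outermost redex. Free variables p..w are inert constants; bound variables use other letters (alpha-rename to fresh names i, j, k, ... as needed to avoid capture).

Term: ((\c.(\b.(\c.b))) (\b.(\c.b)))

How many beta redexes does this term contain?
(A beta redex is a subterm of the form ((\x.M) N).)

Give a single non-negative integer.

Answer: 1

Derivation:
Term: ((\c.(\b.(\c.b))) (\b.(\c.b)))
  Redex: ((\c.(\b.(\c.b))) (\b.(\c.b)))
Total redexes: 1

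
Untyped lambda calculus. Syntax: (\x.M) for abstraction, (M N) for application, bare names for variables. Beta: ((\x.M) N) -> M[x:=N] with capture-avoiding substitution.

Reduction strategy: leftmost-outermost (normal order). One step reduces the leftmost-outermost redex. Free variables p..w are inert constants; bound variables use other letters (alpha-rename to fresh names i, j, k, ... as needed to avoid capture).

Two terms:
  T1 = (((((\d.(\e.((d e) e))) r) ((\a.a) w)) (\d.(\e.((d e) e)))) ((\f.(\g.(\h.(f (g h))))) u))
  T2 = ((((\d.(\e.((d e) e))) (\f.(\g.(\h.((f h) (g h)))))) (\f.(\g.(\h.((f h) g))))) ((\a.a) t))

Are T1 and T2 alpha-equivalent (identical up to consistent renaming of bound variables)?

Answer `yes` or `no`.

Term 1: (((((\d.(\e.((d e) e))) r) ((\a.a) w)) (\d.(\e.((d e) e)))) ((\f.(\g.(\h.(f (g h))))) u))
Term 2: ((((\d.(\e.((d e) e))) (\f.(\g.(\h.((f h) (g h)))))) (\f.(\g.(\h.((f h) g))))) ((\a.a) t))
Alpha-equivalence: compare structure up to binder renaming.
Result: False

Answer: no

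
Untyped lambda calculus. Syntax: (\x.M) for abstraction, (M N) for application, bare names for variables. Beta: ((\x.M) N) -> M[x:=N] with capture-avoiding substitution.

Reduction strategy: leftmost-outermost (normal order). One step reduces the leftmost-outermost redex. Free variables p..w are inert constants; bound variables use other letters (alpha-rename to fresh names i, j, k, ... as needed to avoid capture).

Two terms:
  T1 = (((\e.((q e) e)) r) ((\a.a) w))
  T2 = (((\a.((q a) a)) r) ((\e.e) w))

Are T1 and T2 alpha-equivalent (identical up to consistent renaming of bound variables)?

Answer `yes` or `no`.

Term 1: (((\e.((q e) e)) r) ((\a.a) w))
Term 2: (((\a.((q a) a)) r) ((\e.e) w))
Alpha-equivalence: compare structure up to binder renaming.
Result: True

Answer: yes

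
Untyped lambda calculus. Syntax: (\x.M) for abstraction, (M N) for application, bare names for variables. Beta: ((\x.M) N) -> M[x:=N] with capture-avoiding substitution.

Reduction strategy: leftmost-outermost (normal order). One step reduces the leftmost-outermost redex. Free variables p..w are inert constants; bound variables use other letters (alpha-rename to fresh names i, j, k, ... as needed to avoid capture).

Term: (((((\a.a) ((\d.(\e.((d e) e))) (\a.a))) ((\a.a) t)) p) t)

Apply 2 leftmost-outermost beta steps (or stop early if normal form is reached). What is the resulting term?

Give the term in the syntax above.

Answer: ((((\e.(((\a.a) e) e)) ((\a.a) t)) p) t)

Derivation:
Step 0: (((((\a.a) ((\d.(\e.((d e) e))) (\a.a))) ((\a.a) t)) p) t)
Step 1: (((((\d.(\e.((d e) e))) (\a.a)) ((\a.a) t)) p) t)
Step 2: ((((\e.(((\a.a) e) e)) ((\a.a) t)) p) t)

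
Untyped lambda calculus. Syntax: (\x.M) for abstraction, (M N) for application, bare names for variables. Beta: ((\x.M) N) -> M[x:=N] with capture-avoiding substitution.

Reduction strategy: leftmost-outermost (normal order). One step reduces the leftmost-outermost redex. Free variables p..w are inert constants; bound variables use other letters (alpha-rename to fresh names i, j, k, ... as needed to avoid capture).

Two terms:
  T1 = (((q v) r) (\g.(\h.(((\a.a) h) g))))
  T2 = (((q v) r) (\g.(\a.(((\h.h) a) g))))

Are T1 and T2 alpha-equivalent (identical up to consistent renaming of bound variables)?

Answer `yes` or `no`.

Term 1: (((q v) r) (\g.(\h.(((\a.a) h) g))))
Term 2: (((q v) r) (\g.(\a.(((\h.h) a) g))))
Alpha-equivalence: compare structure up to binder renaming.
Result: True

Answer: yes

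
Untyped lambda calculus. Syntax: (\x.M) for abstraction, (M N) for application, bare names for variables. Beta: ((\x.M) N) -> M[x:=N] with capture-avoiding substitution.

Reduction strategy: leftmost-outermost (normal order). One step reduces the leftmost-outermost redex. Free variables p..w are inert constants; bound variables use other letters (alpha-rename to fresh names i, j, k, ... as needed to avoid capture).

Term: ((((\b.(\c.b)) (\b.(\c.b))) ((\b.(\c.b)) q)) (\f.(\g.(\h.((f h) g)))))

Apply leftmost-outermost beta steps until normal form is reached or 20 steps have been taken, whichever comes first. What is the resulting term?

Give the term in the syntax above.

Answer: (\c.(\f.(\g.(\h.((f h) g)))))

Derivation:
Step 0: ((((\b.(\c.b)) (\b.(\c.b))) ((\b.(\c.b)) q)) (\f.(\g.(\h.((f h) g)))))
Step 1: (((\c.(\b.(\c.b))) ((\b.(\c.b)) q)) (\f.(\g.(\h.((f h) g)))))
Step 2: ((\b.(\c.b)) (\f.(\g.(\h.((f h) g)))))
Step 3: (\c.(\f.(\g.(\h.((f h) g)))))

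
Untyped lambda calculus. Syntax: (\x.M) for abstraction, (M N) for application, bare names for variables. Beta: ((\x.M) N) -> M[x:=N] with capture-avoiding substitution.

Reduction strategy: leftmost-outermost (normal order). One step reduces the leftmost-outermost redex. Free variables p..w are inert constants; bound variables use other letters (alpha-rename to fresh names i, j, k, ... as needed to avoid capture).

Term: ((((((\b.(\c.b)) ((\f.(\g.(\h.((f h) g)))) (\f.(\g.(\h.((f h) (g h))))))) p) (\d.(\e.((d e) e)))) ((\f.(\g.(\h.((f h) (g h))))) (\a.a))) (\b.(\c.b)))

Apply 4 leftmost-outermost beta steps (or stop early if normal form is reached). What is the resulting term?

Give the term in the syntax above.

Step 0: ((((((\b.(\c.b)) ((\f.(\g.(\h.((f h) g)))) (\f.(\g.(\h.((f h) (g h))))))) p) (\d.(\e.((d e) e)))) ((\f.(\g.(\h.((f h) (g h))))) (\a.a))) (\b.(\c.b)))
Step 1: (((((\c.((\f.(\g.(\h.((f h) g)))) (\f.(\g.(\h.((f h) (g h))))))) p) (\d.(\e.((d e) e)))) ((\f.(\g.(\h.((f h) (g h))))) (\a.a))) (\b.(\c.b)))
Step 2: (((((\f.(\g.(\h.((f h) g)))) (\f.(\g.(\h.((f h) (g h)))))) (\d.(\e.((d e) e)))) ((\f.(\g.(\h.((f h) (g h))))) (\a.a))) (\b.(\c.b)))
Step 3: ((((\g.(\h.(((\f.(\g.(\h.((f h) (g h))))) h) g))) (\d.(\e.((d e) e)))) ((\f.(\g.(\h.((f h) (g h))))) (\a.a))) (\b.(\c.b)))
Step 4: (((\h.(((\f.(\g.(\h.((f h) (g h))))) h) (\d.(\e.((d e) e))))) ((\f.(\g.(\h.((f h) (g h))))) (\a.a))) (\b.(\c.b)))

Answer: (((\h.(((\f.(\g.(\h.((f h) (g h))))) h) (\d.(\e.((d e) e))))) ((\f.(\g.(\h.((f h) (g h))))) (\a.a))) (\b.(\c.b)))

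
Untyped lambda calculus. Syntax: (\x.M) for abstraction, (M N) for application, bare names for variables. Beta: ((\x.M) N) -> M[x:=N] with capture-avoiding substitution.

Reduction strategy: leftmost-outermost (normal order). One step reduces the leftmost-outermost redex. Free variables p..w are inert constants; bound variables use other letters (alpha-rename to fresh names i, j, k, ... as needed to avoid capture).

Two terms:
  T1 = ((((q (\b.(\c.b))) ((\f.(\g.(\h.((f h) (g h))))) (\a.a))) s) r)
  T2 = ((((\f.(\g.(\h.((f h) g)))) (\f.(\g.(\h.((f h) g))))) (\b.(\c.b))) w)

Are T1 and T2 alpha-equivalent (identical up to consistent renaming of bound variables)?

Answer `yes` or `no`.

Term 1: ((((q (\b.(\c.b))) ((\f.(\g.(\h.((f h) (g h))))) (\a.a))) s) r)
Term 2: ((((\f.(\g.(\h.((f h) g)))) (\f.(\g.(\h.((f h) g))))) (\b.(\c.b))) w)
Alpha-equivalence: compare structure up to binder renaming.
Result: False

Answer: no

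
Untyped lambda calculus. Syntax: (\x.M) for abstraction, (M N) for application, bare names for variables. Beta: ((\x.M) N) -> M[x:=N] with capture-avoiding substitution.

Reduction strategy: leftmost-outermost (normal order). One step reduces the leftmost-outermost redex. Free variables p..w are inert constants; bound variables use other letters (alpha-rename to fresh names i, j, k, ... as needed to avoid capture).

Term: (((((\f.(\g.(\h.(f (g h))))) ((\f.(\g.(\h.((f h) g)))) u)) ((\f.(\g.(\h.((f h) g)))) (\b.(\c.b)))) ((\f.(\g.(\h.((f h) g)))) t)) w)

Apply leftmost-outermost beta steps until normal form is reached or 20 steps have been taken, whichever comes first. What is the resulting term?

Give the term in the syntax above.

Step 0: (((((\f.(\g.(\h.(f (g h))))) ((\f.(\g.(\h.((f h) g)))) u)) ((\f.(\g.(\h.((f h) g)))) (\b.(\c.b)))) ((\f.(\g.(\h.((f h) g)))) t)) w)
Step 1: ((((\g.(\h.(((\f.(\g.(\h.((f h) g)))) u) (g h)))) ((\f.(\g.(\h.((f h) g)))) (\b.(\c.b)))) ((\f.(\g.(\h.((f h) g)))) t)) w)
Step 2: (((\h.(((\f.(\g.(\h.((f h) g)))) u) (((\f.(\g.(\h.((f h) g)))) (\b.(\c.b))) h))) ((\f.(\g.(\h.((f h) g)))) t)) w)
Step 3: ((((\f.(\g.(\h.((f h) g)))) u) (((\f.(\g.(\h.((f h) g)))) (\b.(\c.b))) ((\f.(\g.(\h.((f h) g)))) t))) w)
Step 4: (((\g.(\h.((u h) g))) (((\f.(\g.(\h.((f h) g)))) (\b.(\c.b))) ((\f.(\g.(\h.((f h) g)))) t))) w)
Step 5: ((\h.((u h) (((\f.(\g.(\h.((f h) g)))) (\b.(\c.b))) ((\f.(\g.(\h.((f h) g)))) t)))) w)
Step 6: ((u w) (((\f.(\g.(\h.((f h) g)))) (\b.(\c.b))) ((\f.(\g.(\h.((f h) g)))) t)))
Step 7: ((u w) ((\g.(\h.(((\b.(\c.b)) h) g))) ((\f.(\g.(\h.((f h) g)))) t)))
Step 8: ((u w) (\h.(((\b.(\c.b)) h) ((\f.(\g.(\h.((f h) g)))) t))))
Step 9: ((u w) (\h.((\c.h) ((\f.(\g.(\h.((f h) g)))) t))))
Step 10: ((u w) (\h.h))

Answer: ((u w) (\h.h))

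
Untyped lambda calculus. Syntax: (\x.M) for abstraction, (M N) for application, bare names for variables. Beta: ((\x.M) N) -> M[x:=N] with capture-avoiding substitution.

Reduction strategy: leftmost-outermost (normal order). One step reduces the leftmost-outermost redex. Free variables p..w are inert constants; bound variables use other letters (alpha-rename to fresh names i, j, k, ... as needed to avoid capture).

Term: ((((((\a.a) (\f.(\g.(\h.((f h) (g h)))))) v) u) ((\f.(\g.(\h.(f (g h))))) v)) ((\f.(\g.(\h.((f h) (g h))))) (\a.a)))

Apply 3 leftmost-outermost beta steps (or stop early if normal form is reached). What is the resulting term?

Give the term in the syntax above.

Answer: (((\h.((v h) (u h))) ((\f.(\g.(\h.(f (g h))))) v)) ((\f.(\g.(\h.((f h) (g h))))) (\a.a)))

Derivation:
Step 0: ((((((\a.a) (\f.(\g.(\h.((f h) (g h)))))) v) u) ((\f.(\g.(\h.(f (g h))))) v)) ((\f.(\g.(\h.((f h) (g h))))) (\a.a)))
Step 1: (((((\f.(\g.(\h.((f h) (g h))))) v) u) ((\f.(\g.(\h.(f (g h))))) v)) ((\f.(\g.(\h.((f h) (g h))))) (\a.a)))
Step 2: ((((\g.(\h.((v h) (g h)))) u) ((\f.(\g.(\h.(f (g h))))) v)) ((\f.(\g.(\h.((f h) (g h))))) (\a.a)))
Step 3: (((\h.((v h) (u h))) ((\f.(\g.(\h.(f (g h))))) v)) ((\f.(\g.(\h.((f h) (g h))))) (\a.a)))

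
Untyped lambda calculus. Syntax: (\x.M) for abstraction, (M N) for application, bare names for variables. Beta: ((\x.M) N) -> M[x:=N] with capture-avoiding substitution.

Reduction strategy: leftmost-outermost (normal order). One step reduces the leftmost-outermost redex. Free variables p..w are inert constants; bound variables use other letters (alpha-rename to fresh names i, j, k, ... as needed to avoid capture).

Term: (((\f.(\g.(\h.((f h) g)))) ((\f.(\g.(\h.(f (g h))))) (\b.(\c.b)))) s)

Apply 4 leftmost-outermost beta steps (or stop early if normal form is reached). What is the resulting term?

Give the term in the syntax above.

Step 0: (((\f.(\g.(\h.((f h) g)))) ((\f.(\g.(\h.(f (g h))))) (\b.(\c.b)))) s)
Step 1: ((\g.(\h.((((\f.(\g.(\h.(f (g h))))) (\b.(\c.b))) h) g))) s)
Step 2: (\h.((((\f.(\g.(\h.(f (g h))))) (\b.(\c.b))) h) s))
Step 3: (\h.(((\g.(\h.((\b.(\c.b)) (g h)))) h) s))
Step 4: (\h.((\i.((\b.(\c.b)) (h i))) s))

Answer: (\h.((\i.((\b.(\c.b)) (h i))) s))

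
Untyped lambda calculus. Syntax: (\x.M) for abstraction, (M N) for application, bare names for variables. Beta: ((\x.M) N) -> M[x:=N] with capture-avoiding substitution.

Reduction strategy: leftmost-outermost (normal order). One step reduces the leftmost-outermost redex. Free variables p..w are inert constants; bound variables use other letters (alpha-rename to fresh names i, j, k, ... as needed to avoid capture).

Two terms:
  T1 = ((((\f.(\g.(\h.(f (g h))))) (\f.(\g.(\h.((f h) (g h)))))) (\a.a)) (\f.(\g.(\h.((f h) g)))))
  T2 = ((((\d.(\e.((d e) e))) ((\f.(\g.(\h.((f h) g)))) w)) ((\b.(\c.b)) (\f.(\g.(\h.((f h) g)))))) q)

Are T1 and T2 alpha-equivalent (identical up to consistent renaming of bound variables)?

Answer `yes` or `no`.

Term 1: ((((\f.(\g.(\h.(f (g h))))) (\f.(\g.(\h.((f h) (g h)))))) (\a.a)) (\f.(\g.(\h.((f h) g)))))
Term 2: ((((\d.(\e.((d e) e))) ((\f.(\g.(\h.((f h) g)))) w)) ((\b.(\c.b)) (\f.(\g.(\h.((f h) g)))))) q)
Alpha-equivalence: compare structure up to binder renaming.
Result: False

Answer: no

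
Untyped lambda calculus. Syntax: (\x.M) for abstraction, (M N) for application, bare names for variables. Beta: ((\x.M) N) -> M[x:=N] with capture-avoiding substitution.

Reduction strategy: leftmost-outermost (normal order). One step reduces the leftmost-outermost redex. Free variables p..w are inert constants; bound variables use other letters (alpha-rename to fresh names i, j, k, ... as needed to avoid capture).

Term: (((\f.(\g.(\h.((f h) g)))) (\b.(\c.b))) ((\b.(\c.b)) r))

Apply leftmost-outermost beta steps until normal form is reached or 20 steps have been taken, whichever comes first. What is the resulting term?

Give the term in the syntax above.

Answer: (\h.h)

Derivation:
Step 0: (((\f.(\g.(\h.((f h) g)))) (\b.(\c.b))) ((\b.(\c.b)) r))
Step 1: ((\g.(\h.(((\b.(\c.b)) h) g))) ((\b.(\c.b)) r))
Step 2: (\h.(((\b.(\c.b)) h) ((\b.(\c.b)) r)))
Step 3: (\h.((\c.h) ((\b.(\c.b)) r)))
Step 4: (\h.h)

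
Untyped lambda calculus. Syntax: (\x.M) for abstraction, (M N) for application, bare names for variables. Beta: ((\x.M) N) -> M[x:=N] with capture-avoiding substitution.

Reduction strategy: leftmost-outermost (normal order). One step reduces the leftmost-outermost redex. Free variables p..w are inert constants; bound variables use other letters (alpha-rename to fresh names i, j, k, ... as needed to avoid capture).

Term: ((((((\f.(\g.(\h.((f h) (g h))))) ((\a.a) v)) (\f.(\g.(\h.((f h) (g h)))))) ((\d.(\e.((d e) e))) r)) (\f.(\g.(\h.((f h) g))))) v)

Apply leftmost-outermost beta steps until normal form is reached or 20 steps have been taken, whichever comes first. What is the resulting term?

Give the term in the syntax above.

Answer: ((((v (\e.((r e) e))) (\g.(\h.(((r h) h) (g h))))) (\f.(\g.(\h.((f h) g))))) v)

Derivation:
Step 0: ((((((\f.(\g.(\h.((f h) (g h))))) ((\a.a) v)) (\f.(\g.(\h.((f h) (g h)))))) ((\d.(\e.((d e) e))) r)) (\f.(\g.(\h.((f h) g))))) v)
Step 1: (((((\g.(\h.((((\a.a) v) h) (g h)))) (\f.(\g.(\h.((f h) (g h)))))) ((\d.(\e.((d e) e))) r)) (\f.(\g.(\h.((f h) g))))) v)
Step 2: ((((\h.((((\a.a) v) h) ((\f.(\g.(\h.((f h) (g h))))) h))) ((\d.(\e.((d e) e))) r)) (\f.(\g.(\h.((f h) g))))) v)
Step 3: ((((((\a.a) v) ((\d.(\e.((d e) e))) r)) ((\f.(\g.(\h.((f h) (g h))))) ((\d.(\e.((d e) e))) r))) (\f.(\g.(\h.((f h) g))))) v)
Step 4: ((((v ((\d.(\e.((d e) e))) r)) ((\f.(\g.(\h.((f h) (g h))))) ((\d.(\e.((d e) e))) r))) (\f.(\g.(\h.((f h) g))))) v)
Step 5: ((((v (\e.((r e) e))) ((\f.(\g.(\h.((f h) (g h))))) ((\d.(\e.((d e) e))) r))) (\f.(\g.(\h.((f h) g))))) v)
Step 6: ((((v (\e.((r e) e))) (\g.(\h.((((\d.(\e.((d e) e))) r) h) (g h))))) (\f.(\g.(\h.((f h) g))))) v)
Step 7: ((((v (\e.((r e) e))) (\g.(\h.(((\e.((r e) e)) h) (g h))))) (\f.(\g.(\h.((f h) g))))) v)
Step 8: ((((v (\e.((r e) e))) (\g.(\h.(((r h) h) (g h))))) (\f.(\g.(\h.((f h) g))))) v)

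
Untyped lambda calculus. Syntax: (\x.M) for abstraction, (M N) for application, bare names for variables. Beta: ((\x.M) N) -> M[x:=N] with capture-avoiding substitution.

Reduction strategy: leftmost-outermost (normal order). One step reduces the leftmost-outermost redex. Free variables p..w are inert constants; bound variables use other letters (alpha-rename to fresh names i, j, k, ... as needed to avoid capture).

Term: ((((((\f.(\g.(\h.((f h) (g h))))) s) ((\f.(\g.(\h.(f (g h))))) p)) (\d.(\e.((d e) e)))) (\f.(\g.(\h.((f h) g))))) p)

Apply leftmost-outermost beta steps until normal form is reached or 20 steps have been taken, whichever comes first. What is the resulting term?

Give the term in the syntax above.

Answer: ((((s (\d.(\e.((d e) e)))) (\h.(p (\e.((h e) e))))) (\f.(\g.(\h.((f h) g))))) p)

Derivation:
Step 0: ((((((\f.(\g.(\h.((f h) (g h))))) s) ((\f.(\g.(\h.(f (g h))))) p)) (\d.(\e.((d e) e)))) (\f.(\g.(\h.((f h) g))))) p)
Step 1: (((((\g.(\h.((s h) (g h)))) ((\f.(\g.(\h.(f (g h))))) p)) (\d.(\e.((d e) e)))) (\f.(\g.(\h.((f h) g))))) p)
Step 2: ((((\h.((s h) (((\f.(\g.(\h.(f (g h))))) p) h))) (\d.(\e.((d e) e)))) (\f.(\g.(\h.((f h) g))))) p)
Step 3: ((((s (\d.(\e.((d e) e)))) (((\f.(\g.(\h.(f (g h))))) p) (\d.(\e.((d e) e))))) (\f.(\g.(\h.((f h) g))))) p)
Step 4: ((((s (\d.(\e.((d e) e)))) ((\g.(\h.(p (g h)))) (\d.(\e.((d e) e))))) (\f.(\g.(\h.((f h) g))))) p)
Step 5: ((((s (\d.(\e.((d e) e)))) (\h.(p ((\d.(\e.((d e) e))) h)))) (\f.(\g.(\h.((f h) g))))) p)
Step 6: ((((s (\d.(\e.((d e) e)))) (\h.(p (\e.((h e) e))))) (\f.(\g.(\h.((f h) g))))) p)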